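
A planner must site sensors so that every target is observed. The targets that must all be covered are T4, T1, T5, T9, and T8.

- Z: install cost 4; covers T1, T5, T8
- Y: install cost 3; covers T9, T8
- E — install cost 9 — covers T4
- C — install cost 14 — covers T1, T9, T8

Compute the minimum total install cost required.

This is an integer covering problem.
Choose Z, Y, and E: together they cover T4, T1, T5, T9, T8 — every target.
Total install cost: 4 + 3 + 9 = 16.
No cover costs less than 16.

16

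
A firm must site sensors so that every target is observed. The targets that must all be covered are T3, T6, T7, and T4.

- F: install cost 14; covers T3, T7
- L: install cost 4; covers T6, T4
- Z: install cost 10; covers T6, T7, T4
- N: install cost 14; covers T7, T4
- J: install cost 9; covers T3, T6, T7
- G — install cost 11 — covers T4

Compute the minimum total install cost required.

13

Choose L and J: together they cover T3, T6, T7, T4 — every target.
Total install cost: 4 + 9 = 13.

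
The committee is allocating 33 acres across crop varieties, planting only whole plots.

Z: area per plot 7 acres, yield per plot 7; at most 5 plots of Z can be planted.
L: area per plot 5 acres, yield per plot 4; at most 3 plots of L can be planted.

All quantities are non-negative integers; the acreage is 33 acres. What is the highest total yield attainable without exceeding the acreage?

3×Z and 2×L: area 31 ≤ 33, yield 3·7 + 2·4 = 29.
4×Z and 1×L: area 33 ≤ 33, yield 4·7 + 1·4 = 32.
Best is 32.

32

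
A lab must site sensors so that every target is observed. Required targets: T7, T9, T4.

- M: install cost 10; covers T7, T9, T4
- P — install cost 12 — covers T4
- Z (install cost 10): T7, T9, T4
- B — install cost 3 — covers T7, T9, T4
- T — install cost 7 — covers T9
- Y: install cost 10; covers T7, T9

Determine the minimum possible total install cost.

B alone covers T7, T9, T4 — every target.
Total install cost: 3.

3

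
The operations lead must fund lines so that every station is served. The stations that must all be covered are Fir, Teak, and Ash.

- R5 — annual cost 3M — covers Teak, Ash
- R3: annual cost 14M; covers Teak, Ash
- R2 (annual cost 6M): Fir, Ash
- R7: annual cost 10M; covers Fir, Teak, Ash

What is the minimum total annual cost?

9

Choose R5 and R2: together they cover Fir, Teak, Ash — every station.
Total annual cost: 3 + 6 = 9.
No cover costs less than 9.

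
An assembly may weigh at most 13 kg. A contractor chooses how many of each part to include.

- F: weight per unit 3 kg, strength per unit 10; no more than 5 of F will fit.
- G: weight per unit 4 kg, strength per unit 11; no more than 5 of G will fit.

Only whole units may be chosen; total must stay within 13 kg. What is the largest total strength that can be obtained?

Take 3×F and 1×G: weight 13 ≤ 13, strength 3·10 + 1·11 = 41.
No other integer combination yields more.

41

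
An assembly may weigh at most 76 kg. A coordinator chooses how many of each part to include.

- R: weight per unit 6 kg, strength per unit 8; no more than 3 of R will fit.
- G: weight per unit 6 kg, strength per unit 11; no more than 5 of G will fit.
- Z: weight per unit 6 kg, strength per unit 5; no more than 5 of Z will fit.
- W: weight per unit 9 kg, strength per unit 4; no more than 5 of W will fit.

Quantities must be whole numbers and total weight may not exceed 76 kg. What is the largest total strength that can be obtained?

99

G has the best ratio (11/6); taking only G gives at most 5×11 = 55 (stopped by the supply cap of 5).
Mixing does better — 3×R, 5×G, and 4×Z: weight 72 ≤ 76, strength 3·8 + 5·11 + 4·5 = 99.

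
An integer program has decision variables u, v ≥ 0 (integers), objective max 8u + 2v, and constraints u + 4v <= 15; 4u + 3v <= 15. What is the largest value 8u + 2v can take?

26

Relaxing integrality, the LP optimum is 30.00 at (u,v) = (3.75, 0), which is not an integer point.
(u,v)=(3,1): 1·3+4·1=7≤15, 4·3+3·1=15≤15, objective 26.
(u,v)=(3,0): 1·3+4·0=3≤15, 4·3+3·0=12≤15, objective 24.
(u,v)=(2,2): 1·2+4·2=10≤15, 4·2+3·2=14≤15, objective 20.
No feasible integer point exceeds 26.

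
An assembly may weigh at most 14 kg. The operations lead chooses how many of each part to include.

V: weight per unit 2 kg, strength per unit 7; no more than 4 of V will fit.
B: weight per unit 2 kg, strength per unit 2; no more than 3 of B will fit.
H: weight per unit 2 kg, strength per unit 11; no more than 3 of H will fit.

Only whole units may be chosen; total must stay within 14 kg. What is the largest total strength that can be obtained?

4×V and 3×H: weight 14 ≤ 14, strength 4·7 + 3·11 = 61.
3×V, 1×B, and 3×H: weight 14 ≤ 14, strength 3·7 + 1·2 + 3·11 = 56.
Best is 61.

61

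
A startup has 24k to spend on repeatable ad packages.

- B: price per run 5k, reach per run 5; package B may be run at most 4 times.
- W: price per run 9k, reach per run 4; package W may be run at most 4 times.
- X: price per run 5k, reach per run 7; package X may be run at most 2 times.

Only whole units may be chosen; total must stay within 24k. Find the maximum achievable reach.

24

1×B, 1×W, and 2×X: price 24 ≤ 24, reach 1·5 + 1·4 + 2·7 = 23.
2×B and 2×X: price 20 ≤ 24, reach 2·5 + 2·7 = 24.
Best is 24.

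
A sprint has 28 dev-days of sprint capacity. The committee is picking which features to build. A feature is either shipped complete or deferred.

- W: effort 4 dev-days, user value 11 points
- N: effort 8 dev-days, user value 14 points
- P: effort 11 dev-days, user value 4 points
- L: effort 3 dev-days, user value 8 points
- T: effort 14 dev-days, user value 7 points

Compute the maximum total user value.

37

Allowing fractional choices, the relaxed optimum would be about 39.5, but features are indivisible.
W + N + L: effort 4 + 8 + 3 = 15 ≤ 28, user value 11 + 14 + 8 = 33.
W + N + P + L: effort 4 + 8 + 11 + 3 = 26 ≤ 28, user value 11 + 14 + 4 + 8 = 37.
Best is W, N, P, and L with total user value 37.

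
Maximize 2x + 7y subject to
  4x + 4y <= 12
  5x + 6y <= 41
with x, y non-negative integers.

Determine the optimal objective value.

21

(x,y)=(0,3) is feasible, giving 21.
(x,y)=(1,2) is feasible, giving 16.
(x,y)=(0,2) is feasible, giving 14.
Maximum is 21 at (x,y)=(0,3).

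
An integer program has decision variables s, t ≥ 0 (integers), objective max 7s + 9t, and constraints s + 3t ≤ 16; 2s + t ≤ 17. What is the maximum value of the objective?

76

(s,t)=(7,3): 1·7+3·3=16≤16, 2·7+1·3=17≤17, objective 76.
(s,t)=(6,3): 1·6+3·3=15≤16, 2·6+1·3=15≤17, objective 69.
(s,t)=(7,2): 1·7+3·2=13≤16, 2·7+1·2=16≤17, objective 67.
(s,t)=(6,2): 1·6+3·2=12≤16, 2·6+1·2=14≤17, objective 60.
The best lattice point is (7,3), giving 76.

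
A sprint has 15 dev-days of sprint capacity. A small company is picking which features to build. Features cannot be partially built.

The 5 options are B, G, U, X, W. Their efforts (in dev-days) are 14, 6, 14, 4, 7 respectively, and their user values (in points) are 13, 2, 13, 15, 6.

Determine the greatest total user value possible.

21

Take X and W: effort 4 + 7 = 11 ≤ 15, user value 15 + 6 = 21.
No other feasible combination does better.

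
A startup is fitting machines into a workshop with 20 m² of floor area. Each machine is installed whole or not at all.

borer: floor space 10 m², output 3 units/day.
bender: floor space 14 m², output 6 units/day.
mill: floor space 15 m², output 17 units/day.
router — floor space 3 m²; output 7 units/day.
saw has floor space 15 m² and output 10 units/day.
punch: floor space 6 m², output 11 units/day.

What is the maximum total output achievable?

24

This is a 0-1 knapsack instance.
borer + router + punch: floor space 10 + 3 + 6 = 19 ≤ 20, output 3 + 7 + 11 = 21.
router + punch: floor space 3 + 6 = 9 ≤ 20, output 7 + 11 = 18.
mill + router: floor space 15 + 3 = 18 ≤ 20, output 17 + 7 = 24.
Best is mill and router with total output 24.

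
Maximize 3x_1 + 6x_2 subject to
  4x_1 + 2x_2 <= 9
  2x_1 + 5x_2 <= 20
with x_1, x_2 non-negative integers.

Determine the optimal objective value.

24

Relaxing integrality, the LP optimum is 24.19 at (x_1,x_2) = (0.312, 3.88), which is not an integer point.
(x_1,x_2)=(0,4): 4·0+2·4=8≤9, 2·0+5·4=20≤20, objective 24.
(x_1,x_2)=(0,3): 4·0+2·3=6≤9, 2·0+5·3=15≤20, objective 18.
(x_1,x_2)=(1,2): 4·1+2·2=8≤9, 2·1+5·2=12≤20, objective 15.
The best lattice point is (0,4), giving 24.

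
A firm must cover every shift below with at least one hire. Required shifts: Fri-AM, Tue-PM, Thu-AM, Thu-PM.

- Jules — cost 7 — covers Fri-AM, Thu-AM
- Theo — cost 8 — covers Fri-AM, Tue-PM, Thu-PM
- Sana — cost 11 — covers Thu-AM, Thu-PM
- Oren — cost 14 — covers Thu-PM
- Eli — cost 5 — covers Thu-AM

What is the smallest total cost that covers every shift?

13

This is an integer covering problem.
Choose Theo and Eli: together they cover Fri-AM, Tue-PM, Thu-AM, Thu-PM — every shift.
Total cost: 8 + 5 = 13.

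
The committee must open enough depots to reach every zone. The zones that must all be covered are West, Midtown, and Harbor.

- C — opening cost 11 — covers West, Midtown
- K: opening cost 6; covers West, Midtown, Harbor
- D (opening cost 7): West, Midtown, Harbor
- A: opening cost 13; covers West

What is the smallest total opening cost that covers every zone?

6

This is a weighted set-cover instance.
K alone covers West, Midtown, Harbor — every zone.
Total opening cost: 6.
No cover costs less than 6.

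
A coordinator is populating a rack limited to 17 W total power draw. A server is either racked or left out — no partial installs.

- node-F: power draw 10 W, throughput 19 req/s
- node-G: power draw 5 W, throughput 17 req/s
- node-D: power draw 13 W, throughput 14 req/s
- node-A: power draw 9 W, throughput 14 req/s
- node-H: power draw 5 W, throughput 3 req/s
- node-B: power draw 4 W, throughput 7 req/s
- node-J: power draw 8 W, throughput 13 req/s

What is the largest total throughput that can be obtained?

37

This is an integer program with binary decision variables.
Take node-G, node-B, and node-J: power draw 5 + 4 + 8 = 17 ≤ 17, throughput 17 + 7 + 13 = 37.
No other feasible combination does better.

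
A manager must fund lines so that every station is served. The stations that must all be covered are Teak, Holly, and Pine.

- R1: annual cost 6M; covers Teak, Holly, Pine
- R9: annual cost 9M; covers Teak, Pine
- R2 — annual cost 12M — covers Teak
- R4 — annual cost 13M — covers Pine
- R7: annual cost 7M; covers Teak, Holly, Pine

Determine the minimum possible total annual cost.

R1 alone covers Teak, Holly, Pine — every station.
Total annual cost: 6.

6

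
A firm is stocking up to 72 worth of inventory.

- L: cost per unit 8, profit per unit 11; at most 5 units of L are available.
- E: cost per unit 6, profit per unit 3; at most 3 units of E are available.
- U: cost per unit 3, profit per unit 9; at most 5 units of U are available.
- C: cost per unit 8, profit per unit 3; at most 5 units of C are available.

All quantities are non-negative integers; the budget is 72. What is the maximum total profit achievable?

Take 5×L, 5×U, and 2×C: cost 71 ≤ 72, profit 5·11 + 5·9 + 2·3 = 106.
U has the best ratio (9/3) and is taken to its limit of 5; remaining capacity is filled optimally with the others.

106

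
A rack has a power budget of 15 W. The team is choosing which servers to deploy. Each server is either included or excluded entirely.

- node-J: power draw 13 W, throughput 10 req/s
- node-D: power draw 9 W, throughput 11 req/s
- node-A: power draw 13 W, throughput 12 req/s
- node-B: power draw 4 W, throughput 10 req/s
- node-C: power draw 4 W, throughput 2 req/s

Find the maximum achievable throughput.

Take node-D and node-B: power draw 9 + 4 = 13 ≤ 15, throughput 11 + 10 = 21.
No other feasible combination does better.

21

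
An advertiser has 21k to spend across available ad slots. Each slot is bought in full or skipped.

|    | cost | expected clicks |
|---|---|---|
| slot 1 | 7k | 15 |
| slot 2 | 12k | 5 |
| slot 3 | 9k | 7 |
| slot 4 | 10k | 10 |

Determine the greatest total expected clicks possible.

25

Take slot 1 and slot 4: cost 7 + 10 = 17 ≤ 21, expected clicks 15 + 10 = 25.
No other feasible combination does better.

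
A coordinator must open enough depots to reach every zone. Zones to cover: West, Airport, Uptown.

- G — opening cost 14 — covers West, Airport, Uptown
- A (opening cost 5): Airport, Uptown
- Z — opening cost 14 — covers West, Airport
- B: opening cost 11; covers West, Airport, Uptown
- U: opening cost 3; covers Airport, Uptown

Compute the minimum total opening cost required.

11

The greedy cost-per-new-zone heuristic would pick U and B for 14, but a cheaper cover exists.
B alone covers West, Airport, Uptown — every zone.
Total opening cost: 11.
No cover costs less than 11.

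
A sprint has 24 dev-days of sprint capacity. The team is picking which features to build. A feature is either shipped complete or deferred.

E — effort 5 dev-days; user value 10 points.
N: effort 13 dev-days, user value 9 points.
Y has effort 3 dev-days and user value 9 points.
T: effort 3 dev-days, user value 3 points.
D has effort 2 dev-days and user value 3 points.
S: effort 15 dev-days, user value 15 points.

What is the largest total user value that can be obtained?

This is a 0-1 knapsack instance.
E + N + Y + D: effort 5 + 13 + 3 + 2 = 23 ≤ 24, user value 10 + 9 + 9 + 3 = 31.
E + Y + S: effort 5 + 3 + 15 = 23 ≤ 24, user value 10 + 9 + 15 = 34.
Best is E, Y, and S with total user value 34.

34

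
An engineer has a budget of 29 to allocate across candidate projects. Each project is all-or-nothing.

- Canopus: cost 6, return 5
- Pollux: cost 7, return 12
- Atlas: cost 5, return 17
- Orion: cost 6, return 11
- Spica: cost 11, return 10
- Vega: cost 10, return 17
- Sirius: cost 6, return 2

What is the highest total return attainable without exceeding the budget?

Canopus + Pollux + Atlas + Vega: cost 6 + 7 + 5 + 10 = 28 ≤ 29, return 5 + 12 + 17 + 17 = 51.
Pollux + Atlas + Orion + Vega: cost 7 + 5 + 6 + 10 = 28 ≤ 29, return 12 + 17 + 11 + 17 = 57.
Canopus + Atlas + Orion + Vega: cost 6 + 5 + 6 + 10 = 27 ≤ 29, return 5 + 17 + 11 + 17 = 50.
Best is Pollux, Atlas, Orion, and Vega with total return 57.

57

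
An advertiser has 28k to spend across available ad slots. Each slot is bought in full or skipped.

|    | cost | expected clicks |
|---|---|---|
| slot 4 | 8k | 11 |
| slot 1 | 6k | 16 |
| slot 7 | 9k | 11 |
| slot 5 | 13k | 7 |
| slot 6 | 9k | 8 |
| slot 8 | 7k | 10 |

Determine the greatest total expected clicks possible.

38

slot 4 + slot 1 + slot 8: cost 8 + 6 + 7 = 21 ≤ 28, expected clicks 11 + 16 + 10 = 37.
slot 4 + slot 1 + slot 7: cost 8 + 6 + 9 = 23 ≤ 28, expected clicks 11 + 16 + 11 = 38.
Best is slot 4, slot 1, and slot 7 with total expected clicks 38.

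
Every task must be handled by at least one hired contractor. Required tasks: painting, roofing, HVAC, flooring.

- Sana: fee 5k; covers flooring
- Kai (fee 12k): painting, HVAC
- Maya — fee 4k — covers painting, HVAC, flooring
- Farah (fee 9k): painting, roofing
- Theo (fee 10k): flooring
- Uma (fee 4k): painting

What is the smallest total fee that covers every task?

Choose Maya and Farah: together they cover painting, roofing, HVAC, flooring — every task.
Total fee: 4 + 9 = 13.
No cover costs less than 13.

13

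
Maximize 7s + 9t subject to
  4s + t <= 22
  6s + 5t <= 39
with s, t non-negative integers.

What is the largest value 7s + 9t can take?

Relaxing integrality, the LP optimum is 70.20 at (s,t) = (0, 7.8), which is not an integer point.
(s,t)=(0,7): 4·0+1·7=7≤22, 6·0+5·7=35≤39, objective 63.
(s,t)=(1,6): 4·1+1·6=10≤22, 6·1+5·6=36≤39, objective 61.
(s,t)=(0,6): 4·0+1·6=6≤22, 6·0+5·6=30≤39, objective 54.
No feasible integer point exceeds 63.

63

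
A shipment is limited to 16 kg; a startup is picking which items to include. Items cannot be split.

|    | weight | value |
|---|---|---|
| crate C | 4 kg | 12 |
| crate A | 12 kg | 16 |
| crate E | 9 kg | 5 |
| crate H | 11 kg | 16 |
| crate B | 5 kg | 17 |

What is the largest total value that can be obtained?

crate C + crate B: weight 4 + 5 = 9 ≤ 16, value 12 + 17 = 29.
crate C + crate H: weight 4 + 11 = 15 ≤ 16, value 12 + 16 = 28.
crate H + crate B: weight 11 + 5 = 16 ≤ 16, value 16 + 17 = 33.
Best is crate H and crate B with total value 33.

33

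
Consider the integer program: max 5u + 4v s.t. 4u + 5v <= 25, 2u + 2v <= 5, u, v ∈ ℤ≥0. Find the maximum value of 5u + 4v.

The continuous relaxation peaks at (2.5, 0) with value 12.50; rounding to a feasible lattice point costs some objective.
(u,v)=(2,0): 4·2+5·0=8≤25, 2·2+2·0=4≤5, objective 10.
(u,v)=(1,1): 4·1+5·1=9≤25, 2·1+2·1=4≤5, objective 9.
(u,v)=(1,0): 4·1+5·0=4≤25, 2·1+2·0=2≤5, objective 5.
The best lattice point is (2,0), giving 10.

10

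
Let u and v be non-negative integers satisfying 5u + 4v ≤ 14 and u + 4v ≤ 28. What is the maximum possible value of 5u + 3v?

13

Relaxing integrality, the LP optimum is 14.00 at (u,v) = (2.8, 0), which is not an integer point.
(u,v)=(2,1) is feasible, giving 13.
(u,v)=(1,2) is feasible, giving 11.
(u,v)=(2,0) is feasible, giving 10.
No feasible integer point exceeds 13.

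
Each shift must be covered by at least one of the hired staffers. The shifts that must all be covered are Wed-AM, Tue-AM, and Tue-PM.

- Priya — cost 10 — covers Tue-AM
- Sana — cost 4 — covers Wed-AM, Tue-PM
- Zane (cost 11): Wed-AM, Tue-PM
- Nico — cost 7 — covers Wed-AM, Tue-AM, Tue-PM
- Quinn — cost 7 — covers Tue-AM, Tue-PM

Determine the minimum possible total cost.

7

The greedy cost-per-new-shift heuristic would pick Sana and Nico for 11, but a cheaper cover exists.
Nico alone covers Wed-AM, Tue-AM, Tue-PM — every shift.
Total cost: 7.
No cover costs less than 7.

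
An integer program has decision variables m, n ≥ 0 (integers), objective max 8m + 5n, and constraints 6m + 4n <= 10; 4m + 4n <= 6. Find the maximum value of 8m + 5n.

8

(m,n)=(1,0) is feasible, giving 8.
(m,n)=(0,1) is feasible, giving 5.
(m,n)=(0,0) is feasible, giving 0.
Maximum is 8 at (m,n)=(1,0).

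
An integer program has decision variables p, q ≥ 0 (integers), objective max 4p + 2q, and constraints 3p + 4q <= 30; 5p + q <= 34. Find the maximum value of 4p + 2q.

30

The continuous relaxation peaks at (6.24, 2.82) with value 30.59; rounding to a feasible lattice point costs some objective.
(p,q)=(6,3): 3·6+4·3=30≤30, 5·6+1·3=33≤34, objective 30.
(p,q)=(6,2): 3·6+4·2=26≤30, 5·6+1·2=32≤34, objective 28.
(p,q)=(6,1): 3·6+4·1=22≤30, 5·6+1·1=31≤34, objective 26.
The best lattice point is (6,3), giving 30.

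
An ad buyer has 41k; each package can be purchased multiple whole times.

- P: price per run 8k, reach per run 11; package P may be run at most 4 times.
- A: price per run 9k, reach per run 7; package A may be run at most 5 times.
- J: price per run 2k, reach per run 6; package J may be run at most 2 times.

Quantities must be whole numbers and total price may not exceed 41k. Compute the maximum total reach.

This is a bounded integer knapsack.
J has the best ratio (6/2); taking only J gives at most 2×6 = 12 (stopped by the supply cap of 2).
Mixing does better — 4×P and 2×J: price 36 ≤ 41, reach 4·11 + 2·6 = 56.

56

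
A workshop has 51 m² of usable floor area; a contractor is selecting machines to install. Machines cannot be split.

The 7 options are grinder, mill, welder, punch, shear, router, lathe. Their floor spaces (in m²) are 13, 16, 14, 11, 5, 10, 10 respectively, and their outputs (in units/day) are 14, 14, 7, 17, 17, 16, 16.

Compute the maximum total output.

80

Allowing fractional choices, the relaxed optimum would be about 81.8, but machines are indivisible.
punch + shear + router + lathe: floor space 11 + 5 + 10 + 10 = 36 ≤ 51, output 17 + 17 + 16 + 16 = 66.
welder + punch + shear + router + lathe: floor space 14 + 11 + 5 + 10 + 10 = 50 ≤ 51, output 7 + 17 + 17 + 16 + 16 = 73.
grinder + punch + shear + router + lathe: floor space 13 + 11 + 5 + 10 + 10 = 49 ≤ 51, output 14 + 17 + 17 + 16 + 16 = 80.
Best is grinder, punch, shear, router, and lathe with total output 80.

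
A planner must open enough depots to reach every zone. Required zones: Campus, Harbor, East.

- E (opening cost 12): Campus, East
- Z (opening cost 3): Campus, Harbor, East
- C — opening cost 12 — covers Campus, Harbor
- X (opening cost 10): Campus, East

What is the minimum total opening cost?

This is an integer covering problem.
Z alone covers Campus, Harbor, East — every zone.
Total opening cost: 3.

3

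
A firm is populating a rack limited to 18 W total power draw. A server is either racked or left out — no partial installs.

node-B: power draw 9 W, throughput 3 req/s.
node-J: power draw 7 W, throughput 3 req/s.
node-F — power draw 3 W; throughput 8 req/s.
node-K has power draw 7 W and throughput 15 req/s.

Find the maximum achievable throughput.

26

Take node-J, node-F, and node-K: power draw 7 + 3 + 7 = 17 ≤ 18, throughput 3 + 8 + 15 = 26.
No other feasible combination does better.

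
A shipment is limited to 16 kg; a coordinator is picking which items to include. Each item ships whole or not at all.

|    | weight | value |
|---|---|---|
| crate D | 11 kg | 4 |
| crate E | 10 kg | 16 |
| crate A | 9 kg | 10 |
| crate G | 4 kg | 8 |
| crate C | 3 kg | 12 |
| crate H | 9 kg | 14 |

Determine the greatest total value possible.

Allowing fractional choices, the relaxed optimum would be about 34.4, but items are indivisible.
crate G + crate C + crate H: weight 4 + 3 + 9 = 16 ≤ 16, value 8 + 12 + 14 = 34.
crate E + crate C: weight 10 + 3 = 13 ≤ 16, value 16 + 12 = 28.
crate A + crate G + crate C: weight 9 + 4 + 3 = 16 ≤ 16, value 10 + 8 + 12 = 30.
Best is crate G, crate C, and crate H with total value 34.

34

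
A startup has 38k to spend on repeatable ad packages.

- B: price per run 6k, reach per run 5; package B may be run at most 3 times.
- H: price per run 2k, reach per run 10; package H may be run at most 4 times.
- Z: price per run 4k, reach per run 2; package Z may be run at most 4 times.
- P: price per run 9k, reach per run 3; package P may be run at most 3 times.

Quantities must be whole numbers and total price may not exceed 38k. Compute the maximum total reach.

H has the best ratio (10/2); taking only H gives at most 4×10 = 40 (stopped by the supply cap of 4).
Mixing does better — 3×B, 4×H, and 3×Z: price 38 ≤ 38, reach 3·5 + 4·10 + 3·2 = 61.

61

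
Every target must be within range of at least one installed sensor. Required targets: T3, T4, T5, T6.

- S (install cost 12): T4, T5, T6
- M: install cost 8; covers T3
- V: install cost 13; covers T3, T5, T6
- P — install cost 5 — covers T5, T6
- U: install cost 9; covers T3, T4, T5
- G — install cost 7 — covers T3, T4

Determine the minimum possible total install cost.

Choose P and G: together they cover T3, T4, T5, T6 — every target.
Total install cost: 5 + 7 = 12.
No cover costs less than 12.

12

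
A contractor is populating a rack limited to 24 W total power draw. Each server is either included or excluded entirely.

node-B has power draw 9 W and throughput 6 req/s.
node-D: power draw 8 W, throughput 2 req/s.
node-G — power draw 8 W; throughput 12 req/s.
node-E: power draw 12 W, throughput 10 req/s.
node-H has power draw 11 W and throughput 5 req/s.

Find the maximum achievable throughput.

Allowing fractional choices, the relaxed optimum would be about 24.7, but servers are indivisible.
node-G + node-H: power draw 8 + 11 = 19 ≤ 24, throughput 12 + 5 = 17.
node-B + node-G: power draw 9 + 8 = 17 ≤ 24, throughput 6 + 12 = 18.
node-G + node-E: power draw 8 + 12 = 20 ≤ 24, throughput 12 + 10 = 22.
Best is node-G and node-E with total throughput 22.

22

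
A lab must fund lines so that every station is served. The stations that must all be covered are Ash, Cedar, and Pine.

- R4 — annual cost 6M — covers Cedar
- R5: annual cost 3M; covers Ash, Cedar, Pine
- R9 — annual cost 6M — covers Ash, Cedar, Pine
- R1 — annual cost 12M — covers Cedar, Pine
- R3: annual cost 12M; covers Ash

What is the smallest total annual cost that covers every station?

R5 alone covers Ash, Cedar, Pine — every station.
Total annual cost: 3.
No cover costs less than 3.

3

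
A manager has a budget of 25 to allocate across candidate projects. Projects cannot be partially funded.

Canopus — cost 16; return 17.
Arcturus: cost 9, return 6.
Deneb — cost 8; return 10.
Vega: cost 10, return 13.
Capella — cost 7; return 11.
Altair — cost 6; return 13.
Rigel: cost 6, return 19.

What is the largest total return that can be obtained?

Allowing fractional choices, the relaxed optimum would be about 50.8, but projects are indivisible.
Capella + Altair + Rigel: cost 7 + 6 + 6 = 19 ≤ 25, return 11 + 13 + 19 = 43.
Vega + Capella + Rigel: cost 10 + 7 + 6 = 23 ≤ 25, return 13 + 11 + 19 = 43.
Vega + Altair + Rigel: cost 10 + 6 + 6 = 22 ≤ 25, return 13 + 13 + 19 = 45.
Best is Vega, Altair, and Rigel with total return 45.

45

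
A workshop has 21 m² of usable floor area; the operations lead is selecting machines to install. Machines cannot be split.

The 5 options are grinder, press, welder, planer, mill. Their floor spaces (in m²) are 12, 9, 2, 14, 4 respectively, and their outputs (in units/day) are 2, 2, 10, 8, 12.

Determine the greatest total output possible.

30

This is a 0-1 knapsack instance.
Allowing fractional choices, the relaxed optimum would be about 30.2, but machines are indivisible.
welder + planer + mill: floor space 2 + 14 + 4 = 20 ≤ 21, output 10 + 8 + 12 = 30.
press + welder + mill: floor space 9 + 2 + 4 = 15 ≤ 21, output 2 + 10 + 12 = 24.
grinder + welder + mill: floor space 12 + 2 + 4 = 18 ≤ 21, output 2 + 10 + 12 = 24.
Best is welder, planer, and mill with total output 30.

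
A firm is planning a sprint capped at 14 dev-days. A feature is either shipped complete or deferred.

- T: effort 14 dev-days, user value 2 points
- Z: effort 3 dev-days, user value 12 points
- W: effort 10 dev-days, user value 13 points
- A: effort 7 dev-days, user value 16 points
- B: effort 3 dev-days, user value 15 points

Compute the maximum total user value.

Allowing fractional choices, the relaxed optimum would be about 44.3, but features are indivisible.
Z + A: effort 3 + 7 = 10 ≤ 14, user value 12 + 16 = 28.
Z + A + B: effort 3 + 7 + 3 = 13 ≤ 14, user value 12 + 16 + 15 = 43.
A + B: effort 7 + 3 = 10 ≤ 14, user value 16 + 15 = 31.
Best is Z, A, and B with total user value 43.

43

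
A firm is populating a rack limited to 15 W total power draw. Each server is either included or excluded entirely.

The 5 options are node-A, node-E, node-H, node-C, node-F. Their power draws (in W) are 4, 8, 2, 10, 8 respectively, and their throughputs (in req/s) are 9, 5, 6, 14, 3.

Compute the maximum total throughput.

23

Take node-A and node-C: power draw 4 + 10 = 14 ≤ 15, throughput 9 + 14 = 23.
No other feasible combination does better.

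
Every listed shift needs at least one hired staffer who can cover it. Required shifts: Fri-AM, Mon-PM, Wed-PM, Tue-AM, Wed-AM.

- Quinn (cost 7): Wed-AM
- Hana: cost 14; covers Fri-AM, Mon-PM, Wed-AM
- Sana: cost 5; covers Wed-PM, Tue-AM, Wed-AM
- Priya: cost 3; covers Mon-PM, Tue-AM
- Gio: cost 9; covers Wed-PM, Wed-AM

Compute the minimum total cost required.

19

The greedy cost-per-new-shift heuristic would pick Priya, Sana, and Hana for 22, but a cheaper cover exists.
Choose Hana and Sana: together they cover Fri-AM, Mon-PM, Wed-PM, Tue-AM, Wed-AM — every shift.
Total cost: 14 + 5 = 19.
No cover costs less than 19.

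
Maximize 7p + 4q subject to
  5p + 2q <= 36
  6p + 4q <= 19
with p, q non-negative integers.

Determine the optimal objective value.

(p,q)=(3,0) is feasible, giving 21.
(p,q)=(2,1) is feasible, giving 18.
No feasible integer point exceeds 21.

21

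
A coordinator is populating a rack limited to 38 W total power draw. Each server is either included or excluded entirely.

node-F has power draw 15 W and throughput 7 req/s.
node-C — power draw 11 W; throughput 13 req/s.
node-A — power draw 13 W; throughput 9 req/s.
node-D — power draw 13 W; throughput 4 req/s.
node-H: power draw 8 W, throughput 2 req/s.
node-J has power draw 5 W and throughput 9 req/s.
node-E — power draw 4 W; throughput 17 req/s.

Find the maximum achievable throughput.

This is an integer program with binary decision variables.
Allowing fractional choices, the relaxed optimum would be about 50.3, but servers are indivisible.
node-C + node-D + node-J + node-E: power draw 11 + 13 + 5 + 4 = 33 ≤ 38, throughput 13 + 4 + 9 + 17 = 43.
node-F + node-C + node-J + node-E: power draw 15 + 11 + 5 + 4 = 35 ≤ 38, throughput 7 + 13 + 9 + 17 = 46.
node-C + node-A + node-J + node-E: power draw 11 + 13 + 5 + 4 = 33 ≤ 38, throughput 13 + 9 + 9 + 17 = 48.
Best is node-C, node-A, node-J, and node-E with total throughput 48.

48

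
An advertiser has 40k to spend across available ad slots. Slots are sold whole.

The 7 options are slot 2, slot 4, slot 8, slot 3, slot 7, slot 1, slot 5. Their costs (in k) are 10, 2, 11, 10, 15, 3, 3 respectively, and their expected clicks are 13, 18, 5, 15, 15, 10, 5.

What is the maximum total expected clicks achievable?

71

This is a 0-1 knapsack instance.
slot 2 + slot 4 + slot 8 + slot 3 + slot 1 + slot 5: cost 10 + 2 + 11 + 10 + 3 + 3 = 39 ≤ 40, expected clicks 13 + 18 + 5 + 15 + 10 + 5 = 66.
slot 2 + slot 4 + slot 3 + slot 7 + slot 5: cost 10 + 2 + 10 + 15 + 3 = 40 ≤ 40, expected clicks 13 + 18 + 15 + 15 + 5 = 66.
slot 2 + slot 4 + slot 3 + slot 7 + slot 1: cost 10 + 2 + 10 + 15 + 3 = 40 ≤ 40, expected clicks 13 + 18 + 15 + 15 + 10 = 71.
Best is slot 2, slot 4, slot 3, slot 7, and slot 1 with total expected clicks 71.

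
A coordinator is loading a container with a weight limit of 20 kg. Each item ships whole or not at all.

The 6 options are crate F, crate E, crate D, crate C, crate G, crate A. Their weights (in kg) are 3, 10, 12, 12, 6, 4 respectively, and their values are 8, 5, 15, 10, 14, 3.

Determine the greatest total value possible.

29

crate F + crate D + crate A: weight 3 + 12 + 4 = 19 ≤ 20, value 8 + 15 + 3 = 26.
crate D + crate G: weight 12 + 6 = 18 ≤ 20, value 15 + 14 = 29.
crate F + crate E + crate G: weight 3 + 10 + 6 = 19 ≤ 20, value 8 + 5 + 14 = 27.
Best is crate D and crate G with total value 29.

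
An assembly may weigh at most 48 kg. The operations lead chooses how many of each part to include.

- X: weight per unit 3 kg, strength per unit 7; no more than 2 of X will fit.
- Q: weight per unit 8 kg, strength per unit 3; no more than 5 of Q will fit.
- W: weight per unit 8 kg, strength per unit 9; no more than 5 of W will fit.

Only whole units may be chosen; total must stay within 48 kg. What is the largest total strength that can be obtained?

This is a bounded integer knapsack.
Take 2×X and 5×W: weight 46 ≤ 48, strength 2·7 + 5·9 = 59.
X has the best ratio (7/3) and is taken to its limit of 2; remaining capacity is filled optimally with the others.

59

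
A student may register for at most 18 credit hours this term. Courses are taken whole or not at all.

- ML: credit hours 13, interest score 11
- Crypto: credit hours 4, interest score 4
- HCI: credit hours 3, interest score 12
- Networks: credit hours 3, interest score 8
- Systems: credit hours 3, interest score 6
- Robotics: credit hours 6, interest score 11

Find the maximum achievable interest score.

Allowing fractional choices, the relaxed optimum would be about 40.0, but courses are indivisible.
HCI + Networks + Systems + Robotics: credit hours 3 + 3 + 3 + 6 = 15 ≤ 18, interest score 12 + 8 + 6 + 11 = 37.
Crypto + HCI + Networks + Robotics: credit hours 4 + 3 + 3 + 6 = 16 ≤ 18, interest score 4 + 12 + 8 + 11 = 35.
Best is HCI, Networks, Systems, and Robotics with total interest score 37.

37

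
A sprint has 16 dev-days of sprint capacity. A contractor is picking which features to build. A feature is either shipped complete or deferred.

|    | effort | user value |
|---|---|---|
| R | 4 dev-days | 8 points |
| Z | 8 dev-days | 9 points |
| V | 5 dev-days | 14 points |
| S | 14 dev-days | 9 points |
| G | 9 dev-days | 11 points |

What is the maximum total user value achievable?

Allowing fractional choices, the relaxed optimum would be about 30.6, but features are indivisible.
V + G: effort 5 + 9 = 14 ≤ 16, user value 14 + 11 = 25.
Z + V: effort 8 + 5 = 13 ≤ 16, user value 9 + 14 = 23.
Best is V and G with total user value 25.

25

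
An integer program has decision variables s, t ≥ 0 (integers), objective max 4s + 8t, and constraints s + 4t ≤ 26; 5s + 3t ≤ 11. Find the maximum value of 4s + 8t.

24

(s,t)=(0,3): 1·0+4·3=12≤26, 5·0+3·3=9≤11, objective 24.
(s,t)=(1,2): 1·1+4·2=9≤26, 5·1+3·2=11≤11, objective 20.
No feasible integer point exceeds 24.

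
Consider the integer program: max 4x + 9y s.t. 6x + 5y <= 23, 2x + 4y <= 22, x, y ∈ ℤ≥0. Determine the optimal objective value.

36

Relaxing integrality, the LP optimum is 41.40 at (x,y) = (0, 4.6), which is not an integer point.
(x,y)=(0,4): 6·0+5·4=20≤23, 2·0+4·4=16≤22, objective 36.
(x,y)=(1,3): 6·1+5·3=21≤23, 2·1+4·3=14≤22, objective 31.
(x,y)=(0,3): 6·0+5·3=15≤23, 2·0+4·3=12≤22, objective 27.
No feasible integer point exceeds 36.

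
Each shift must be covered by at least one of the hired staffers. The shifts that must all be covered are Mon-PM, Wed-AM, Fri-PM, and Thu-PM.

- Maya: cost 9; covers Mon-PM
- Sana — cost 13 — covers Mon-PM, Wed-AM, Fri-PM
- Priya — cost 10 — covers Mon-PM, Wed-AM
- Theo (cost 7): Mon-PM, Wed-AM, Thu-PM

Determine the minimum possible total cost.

Choose Sana and Theo: together they cover Mon-PM, Wed-AM, Fri-PM, Thu-PM — every shift.
Total cost: 13 + 7 = 20.
No cover costs less than 20.

20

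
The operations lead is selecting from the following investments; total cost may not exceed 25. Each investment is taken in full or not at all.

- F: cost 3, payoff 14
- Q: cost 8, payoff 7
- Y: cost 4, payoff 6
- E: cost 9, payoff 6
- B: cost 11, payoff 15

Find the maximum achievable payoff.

Allowing fractional choices, the relaxed optimum would be about 41.1, but investments are indivisible.
F + E + B: cost 3 + 9 + 11 = 23 ≤ 25, payoff 14 + 6 + 15 = 35.
F + Q + B: cost 3 + 8 + 11 = 22 ≤ 25, payoff 14 + 7 + 15 = 36.
F + Y + B: cost 3 + 4 + 11 = 18 ≤ 25, payoff 14 + 6 + 15 = 35.
Best is F, Q, and B with total payoff 36.

36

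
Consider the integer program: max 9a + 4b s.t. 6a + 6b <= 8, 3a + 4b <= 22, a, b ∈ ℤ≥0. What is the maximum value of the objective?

9

Relaxing integrality, the LP optimum is 12.00 at (a,b) = (1.33, 0), which is not an integer point.
(a,b)=(1,0): 6·1+6·0=6≤8, 3·1+4·0=3≤22, objective 9.
(a,b)=(0,1): 6·0+6·1=6≤8, 3·0+4·1=4≤22, objective 4.
(a,b)=(0,0): 6·0+6·0=0≤8, 3·0+4·0=0≤22, objective 0.
Maximum is 9 at (a,b)=(1,0).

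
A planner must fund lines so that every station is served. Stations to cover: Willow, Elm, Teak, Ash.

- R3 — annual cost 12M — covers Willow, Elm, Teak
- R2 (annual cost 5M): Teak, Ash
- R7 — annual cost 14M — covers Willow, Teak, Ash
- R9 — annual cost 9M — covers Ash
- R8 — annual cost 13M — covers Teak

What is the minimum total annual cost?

17

This is a weighted set-cover instance.
Choose R3 and R2: together they cover Willow, Elm, Teak, Ash — every station.
Total annual cost: 12 + 5 = 17.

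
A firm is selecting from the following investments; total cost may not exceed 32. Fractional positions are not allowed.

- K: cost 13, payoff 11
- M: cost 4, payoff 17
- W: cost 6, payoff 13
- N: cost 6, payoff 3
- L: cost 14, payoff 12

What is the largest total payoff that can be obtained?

This is a 0-1 knapsack instance.
Allowing fractional choices, the relaxed optimum would be about 48.8, but investments are indivisible.
M + W + N + L: cost 4 + 6 + 6 + 14 = 30 ≤ 32, payoff 17 + 13 + 3 + 12 = 45.
K + M + W + N: cost 13 + 4 + 6 + 6 = 29 ≤ 32, payoff 11 + 17 + 13 + 3 = 44.
Best is M, W, N, and L with total payoff 45.

45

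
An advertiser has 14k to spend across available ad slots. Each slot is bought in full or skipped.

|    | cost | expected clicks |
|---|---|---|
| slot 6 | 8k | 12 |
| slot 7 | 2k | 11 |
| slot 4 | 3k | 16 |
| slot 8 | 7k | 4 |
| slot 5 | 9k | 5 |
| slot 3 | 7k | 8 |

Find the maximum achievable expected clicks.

39

This is an integer program with binary decision variables.
Allowing fractional choices, the relaxed optimum would be about 40.1, but ad slots are indivisible.
slot 6 + slot 7 + slot 4: cost 8 + 2 + 3 = 13 ≤ 14, expected clicks 12 + 11 + 16 = 39.
slot 7 + slot 4 + slot 3: cost 2 + 3 + 7 = 12 ≤ 14, expected clicks 11 + 16 + 8 = 35.
slot 7 + slot 4 + slot 5: cost 2 + 3 + 9 = 14 ≤ 14, expected clicks 11 + 16 + 5 = 32.
Best is slot 6, slot 7, and slot 4 with total expected clicks 39.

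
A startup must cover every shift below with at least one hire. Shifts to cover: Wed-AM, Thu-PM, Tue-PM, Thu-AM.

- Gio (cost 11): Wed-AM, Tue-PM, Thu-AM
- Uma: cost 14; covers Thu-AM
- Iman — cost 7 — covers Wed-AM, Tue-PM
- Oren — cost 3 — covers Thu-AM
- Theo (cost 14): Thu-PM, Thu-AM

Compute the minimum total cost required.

21

This is an integer covering problem.
The greedy cost-per-new-shift heuristic would pick Oren, Iman, and Theo for 24, but a cheaper cover exists.
Choose Iman and Theo: together they cover Wed-AM, Thu-PM, Tue-PM, Thu-AM — every shift.
Total cost: 7 + 14 = 21.
No cover costs less than 21.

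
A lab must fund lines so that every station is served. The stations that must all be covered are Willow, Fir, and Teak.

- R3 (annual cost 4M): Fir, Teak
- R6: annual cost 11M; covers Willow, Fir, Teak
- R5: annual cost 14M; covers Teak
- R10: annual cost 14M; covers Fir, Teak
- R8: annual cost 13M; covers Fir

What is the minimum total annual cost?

11

This is an integer covering problem.
The greedy cost-per-new-station heuristic would pick R3 and R6 for 15, but a cheaper cover exists.
R6 alone covers Willow, Fir, Teak — every station.
Total annual cost: 11.
No cover costs less than 11.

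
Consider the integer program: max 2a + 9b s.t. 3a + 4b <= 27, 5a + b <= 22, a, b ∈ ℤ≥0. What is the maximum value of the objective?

56

Relaxing integrality, the LP optimum is 60.75 at (a,b) = (0, 6.75), which is not an integer point.
(a,b)=(1,6): 3·1+4·6=27≤27, 5·1+1·6=11≤22, objective 56.
(a,b)=(0,6): 3·0+4·6=24≤27, 5·0+1·6=6≤22, objective 54.
(a,b)=(2,5): 3·2+4·5=26≤27, 5·2+1·5=15≤22, objective 49.
The best lattice point is (1,6), giving 56.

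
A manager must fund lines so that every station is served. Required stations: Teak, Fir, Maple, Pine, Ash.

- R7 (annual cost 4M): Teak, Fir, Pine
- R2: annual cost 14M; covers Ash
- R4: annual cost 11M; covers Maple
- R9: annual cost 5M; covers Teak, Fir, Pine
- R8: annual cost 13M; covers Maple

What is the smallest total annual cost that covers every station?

This is a weighted set-cover instance.
Choose R7, R2, and R4: together they cover Teak, Fir, Maple, Pine, Ash — every station.
Total annual cost: 4 + 14 + 11 = 29.

29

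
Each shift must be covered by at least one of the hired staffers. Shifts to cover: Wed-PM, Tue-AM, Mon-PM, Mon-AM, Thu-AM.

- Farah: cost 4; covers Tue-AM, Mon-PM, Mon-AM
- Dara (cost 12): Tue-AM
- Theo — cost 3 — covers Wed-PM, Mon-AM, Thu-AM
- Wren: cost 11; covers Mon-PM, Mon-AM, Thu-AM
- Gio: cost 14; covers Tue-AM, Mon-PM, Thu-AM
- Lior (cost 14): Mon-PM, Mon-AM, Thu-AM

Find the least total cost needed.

7

Choose Farah and Theo: together they cover Wed-PM, Tue-AM, Mon-PM, Mon-AM, Thu-AM — every shift.
Total cost: 4 + 3 = 7.
No cover costs less than 7.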